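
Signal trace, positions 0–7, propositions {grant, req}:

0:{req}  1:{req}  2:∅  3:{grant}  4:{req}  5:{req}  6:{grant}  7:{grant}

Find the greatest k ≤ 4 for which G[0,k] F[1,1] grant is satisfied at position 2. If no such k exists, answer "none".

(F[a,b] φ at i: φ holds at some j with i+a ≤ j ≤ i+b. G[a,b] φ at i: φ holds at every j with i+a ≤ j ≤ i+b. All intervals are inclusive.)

0

F[1,1] grant must hold from j=2 onward; find where it first fails.
  j=2: holds
  j=3: fails
Holds on [2,2], so largest k = 0.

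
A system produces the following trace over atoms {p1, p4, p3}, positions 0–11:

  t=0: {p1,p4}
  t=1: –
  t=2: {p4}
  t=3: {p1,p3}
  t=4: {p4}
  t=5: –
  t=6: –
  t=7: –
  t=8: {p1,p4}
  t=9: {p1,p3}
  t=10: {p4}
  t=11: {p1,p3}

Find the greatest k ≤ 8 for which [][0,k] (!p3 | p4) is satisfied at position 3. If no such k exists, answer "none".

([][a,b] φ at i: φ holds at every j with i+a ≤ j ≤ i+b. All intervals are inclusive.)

none

(!p3 | p4) must hold from j=3 onward; find where it first fails.
  j=3: fails → no k works.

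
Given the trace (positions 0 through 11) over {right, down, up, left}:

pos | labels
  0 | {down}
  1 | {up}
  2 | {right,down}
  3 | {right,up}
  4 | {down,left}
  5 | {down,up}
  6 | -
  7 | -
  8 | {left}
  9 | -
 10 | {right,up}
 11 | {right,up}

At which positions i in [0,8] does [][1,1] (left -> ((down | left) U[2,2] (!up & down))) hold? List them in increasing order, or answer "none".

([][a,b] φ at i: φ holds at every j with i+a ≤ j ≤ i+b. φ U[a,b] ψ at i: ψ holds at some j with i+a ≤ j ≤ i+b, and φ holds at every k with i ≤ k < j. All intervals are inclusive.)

Evaluate at each i in [0,8]:
  i=0: ✓ (all of [1,1])
  i=1: ✓ (all of [2,2])
  i=2: ✓ (all of [3,3])
  i=3: ✗ (fails at j=4)
  i=4: ✓ (all of [5,5])
  i=5: ✓ (all of [6,6])
  i=6: ✓ (all of [7,7])
  i=7: ✗ (fails at j=8)
  i=8: ✓ (all of [9,9])

0, 1, 2, 4, 5, 6, 8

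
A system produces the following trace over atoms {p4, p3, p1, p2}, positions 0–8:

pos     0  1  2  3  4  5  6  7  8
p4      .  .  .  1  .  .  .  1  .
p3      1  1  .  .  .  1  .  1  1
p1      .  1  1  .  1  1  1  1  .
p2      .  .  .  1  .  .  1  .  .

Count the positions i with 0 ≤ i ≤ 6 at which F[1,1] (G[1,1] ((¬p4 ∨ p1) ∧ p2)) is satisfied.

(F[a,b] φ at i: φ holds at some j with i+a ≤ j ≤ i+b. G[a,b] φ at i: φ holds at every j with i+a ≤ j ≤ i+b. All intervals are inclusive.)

1

Evaluate at each i in [0,6]:
  i=0: ✗ (none in [1,1])
  i=1: ✗ (none in [2,2])
  i=2: ✗ (none in [3,3])
  i=3: ✗ (none in [4,4])
  i=4: ✓ (witness j=5)
  i=5: ✗ (none in [6,6])
  i=6: ✗ (none in [7,7])
Positions where it holds: {4} → 1.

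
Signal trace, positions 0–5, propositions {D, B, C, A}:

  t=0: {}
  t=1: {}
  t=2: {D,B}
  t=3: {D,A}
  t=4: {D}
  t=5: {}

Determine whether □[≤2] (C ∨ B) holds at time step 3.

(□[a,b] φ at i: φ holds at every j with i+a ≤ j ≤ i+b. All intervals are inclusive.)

False

Check (C ∨ B) at every j in [3,5]:
  j=3: false
  j=4: false
  j=5: false
Fails at j=3 → formula fails.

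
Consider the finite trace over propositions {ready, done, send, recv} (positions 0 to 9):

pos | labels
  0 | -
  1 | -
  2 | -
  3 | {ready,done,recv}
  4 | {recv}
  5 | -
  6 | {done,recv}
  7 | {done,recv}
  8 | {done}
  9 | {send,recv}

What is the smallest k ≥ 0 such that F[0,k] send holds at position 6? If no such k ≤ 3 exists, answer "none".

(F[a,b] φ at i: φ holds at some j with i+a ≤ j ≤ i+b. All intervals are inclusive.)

Scan j = 6,7,… for send:
  j=6: fails
  j=7: fails
  j=8: fails
  j=9: holds
First hit at j=9, so smallest k = 9-6 = 3.

3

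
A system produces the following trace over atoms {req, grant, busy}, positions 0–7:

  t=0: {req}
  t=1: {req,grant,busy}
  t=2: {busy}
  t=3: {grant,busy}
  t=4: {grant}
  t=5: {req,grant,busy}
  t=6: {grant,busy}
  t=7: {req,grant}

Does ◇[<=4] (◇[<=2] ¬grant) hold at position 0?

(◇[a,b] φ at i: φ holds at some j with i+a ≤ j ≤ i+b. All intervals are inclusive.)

Yes

Check ◇[<=2] ¬grant at each j in [0,4]:
  j=0: holds (witness at 0)
  j=1: holds (witness at 2)
  j=2: holds (witness at 2)
  j=3: fails (none in [3,5])
  j=4: fails (none in [4,6])
Found at j=0 → formula holds.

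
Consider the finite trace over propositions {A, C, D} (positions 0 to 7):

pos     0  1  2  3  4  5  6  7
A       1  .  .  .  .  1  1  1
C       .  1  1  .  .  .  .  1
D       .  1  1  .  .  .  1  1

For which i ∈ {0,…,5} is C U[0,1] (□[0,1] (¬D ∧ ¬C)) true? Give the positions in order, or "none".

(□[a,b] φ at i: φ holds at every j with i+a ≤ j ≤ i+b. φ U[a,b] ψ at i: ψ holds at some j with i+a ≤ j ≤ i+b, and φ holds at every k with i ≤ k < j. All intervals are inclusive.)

Evaluate at each i in [0,5]:
  i=0: ✗ (no rhs in [0,1])
  i=1: ✗ (no rhs in [1,2])
  i=2: ✓ (rhs at j=3; lhs holds on [2,2])
  i=3: ✓ (rhs at j=3)
  i=4: ✓ (rhs at j=4)
  i=5: ✗ (no rhs in [5,6])

2, 3, 4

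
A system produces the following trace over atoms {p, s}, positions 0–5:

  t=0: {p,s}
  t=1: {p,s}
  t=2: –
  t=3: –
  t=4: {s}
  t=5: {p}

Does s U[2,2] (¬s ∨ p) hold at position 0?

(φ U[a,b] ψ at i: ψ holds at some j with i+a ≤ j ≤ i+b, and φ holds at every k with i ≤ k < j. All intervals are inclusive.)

True

Need some j in [2,2] with (¬s ∨ p), and s at every k in [0,j-1].
  j=2: (¬s ∨ p) holds; s holds at every k in [0,1] → satisfied.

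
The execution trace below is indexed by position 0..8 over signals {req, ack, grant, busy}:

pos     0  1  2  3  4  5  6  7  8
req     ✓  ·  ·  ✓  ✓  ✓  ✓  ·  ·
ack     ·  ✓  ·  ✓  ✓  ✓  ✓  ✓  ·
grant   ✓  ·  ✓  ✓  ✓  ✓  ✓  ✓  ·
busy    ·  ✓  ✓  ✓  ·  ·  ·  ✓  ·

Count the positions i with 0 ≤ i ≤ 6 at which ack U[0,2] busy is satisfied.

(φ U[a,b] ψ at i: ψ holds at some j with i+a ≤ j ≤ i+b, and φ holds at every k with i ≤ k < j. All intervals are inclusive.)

5

Evaluate at each i in [0,6]:
  i=0: ✗ (lhs fails at k=0 before rhs at j=1)
  i=1: ✓ (rhs at j=1)
  i=2: ✓ (rhs at j=2)
  i=3: ✓ (rhs at j=3)
  i=4: ✗ (no rhs in [4,6])
  i=5: ✓ (rhs at j=7; lhs holds on [5,6])
  i=6: ✓ (rhs at j=7; lhs holds on [6,6])
Positions where it holds: {1, 2, 3, 5, 6} → 5.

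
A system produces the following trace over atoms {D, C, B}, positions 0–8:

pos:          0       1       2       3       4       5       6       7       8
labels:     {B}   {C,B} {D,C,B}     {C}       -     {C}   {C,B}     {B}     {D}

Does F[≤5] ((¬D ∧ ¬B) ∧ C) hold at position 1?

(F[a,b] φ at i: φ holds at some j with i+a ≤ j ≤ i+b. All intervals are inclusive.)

Yes

Check ((¬D ∧ ¬B) ∧ C) at each j in [1,6]:
  j=1: false
  j=2: false
  j=3: true
  j=4: false
  j=5: true
  j=6: false
Found at j=3 → formula holds.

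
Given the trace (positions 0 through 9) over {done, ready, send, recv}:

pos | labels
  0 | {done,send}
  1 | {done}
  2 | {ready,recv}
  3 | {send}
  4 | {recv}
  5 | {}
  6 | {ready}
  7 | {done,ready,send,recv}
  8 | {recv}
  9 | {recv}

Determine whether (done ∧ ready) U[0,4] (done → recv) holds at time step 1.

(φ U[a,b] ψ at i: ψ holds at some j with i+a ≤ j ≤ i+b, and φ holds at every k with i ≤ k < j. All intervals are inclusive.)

Need some j in [1,5] with (done → recv), and (done ∧ ready) at every k in [1,j-1].
  j=1: (done → recv) false.
  j=2: (done → recv) holds, but (done ∧ ready) fails at k=1 → not this j.
  j=3: (done → recv) holds, but (done ∧ ready) fails at k=1 → not this j.
  j=4: (done → recv) holds, but (done ∧ ready) fails at k=1 → not this j.
  j=5: (done → recv) holds, but (done ∧ ready) fails at k=1 → not this j.
No j in the window works → until fails.

No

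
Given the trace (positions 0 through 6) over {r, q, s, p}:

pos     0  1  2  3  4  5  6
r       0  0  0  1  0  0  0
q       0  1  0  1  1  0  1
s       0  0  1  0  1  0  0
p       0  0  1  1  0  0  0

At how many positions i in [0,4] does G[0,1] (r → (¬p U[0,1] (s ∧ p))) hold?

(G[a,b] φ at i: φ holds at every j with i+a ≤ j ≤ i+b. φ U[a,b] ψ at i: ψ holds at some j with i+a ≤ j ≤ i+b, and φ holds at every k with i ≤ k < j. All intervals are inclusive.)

Evaluate at each i in [0,4]:
  i=0: ✓ (all of [0,1])
  i=1: ✓ (all of [1,2])
  i=2: ✗ (fails at j=3)
  i=3: ✗ (fails at j=3)
  i=4: ✓ (all of [4,5])
Positions where it holds: {0, 1, 4} → 3.

3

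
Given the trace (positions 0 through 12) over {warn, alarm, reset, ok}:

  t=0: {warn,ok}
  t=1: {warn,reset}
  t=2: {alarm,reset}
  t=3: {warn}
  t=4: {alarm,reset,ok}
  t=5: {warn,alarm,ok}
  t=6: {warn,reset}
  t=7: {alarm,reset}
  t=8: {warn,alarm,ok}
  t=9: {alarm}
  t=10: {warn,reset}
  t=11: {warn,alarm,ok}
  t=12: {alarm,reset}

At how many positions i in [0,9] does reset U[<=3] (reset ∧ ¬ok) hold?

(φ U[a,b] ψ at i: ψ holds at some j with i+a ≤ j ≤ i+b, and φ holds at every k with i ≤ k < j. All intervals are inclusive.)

4

Evaluate at each i in [0,9]:
  i=0: ✗ (lhs fails at k=0 before rhs at j=1)
  i=1: ✓ (rhs at j=1)
  i=2: ✓ (rhs at j=2)
  i=3: ✗ (lhs fails at k=3 before rhs at j=6)
  i=4: ✗ (lhs fails at k=5 before rhs at j=6)
  i=5: ✗ (lhs fails at k=5 before rhs at j=6)
  i=6: ✓ (rhs at j=6)
  i=7: ✓ (rhs at j=7)
  i=8: ✗ (lhs fails at k=8 before rhs at j=10)
  i=9: ✗ (lhs fails at k=9 before rhs at j=10)
Positions where it holds: {1, 2, 6, 7} → 4.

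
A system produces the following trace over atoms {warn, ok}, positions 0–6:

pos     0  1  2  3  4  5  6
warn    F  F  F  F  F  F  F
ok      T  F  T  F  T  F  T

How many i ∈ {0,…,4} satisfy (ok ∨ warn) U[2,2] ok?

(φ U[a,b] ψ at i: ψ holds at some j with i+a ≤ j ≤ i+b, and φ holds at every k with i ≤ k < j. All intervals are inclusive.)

Evaluate at each i in [0,4]:
  i=0: ✗ (lhs fails at k=1 before rhs at j=2)
  i=1: ✗ (no rhs in [3,3])
  i=2: ✗ (lhs fails at k=3 before rhs at j=4)
  i=3: ✗ (no rhs in [5,5])
  i=4: ✗ (lhs fails at k=5 before rhs at j=6)
Positions where it holds: {} → 0.

0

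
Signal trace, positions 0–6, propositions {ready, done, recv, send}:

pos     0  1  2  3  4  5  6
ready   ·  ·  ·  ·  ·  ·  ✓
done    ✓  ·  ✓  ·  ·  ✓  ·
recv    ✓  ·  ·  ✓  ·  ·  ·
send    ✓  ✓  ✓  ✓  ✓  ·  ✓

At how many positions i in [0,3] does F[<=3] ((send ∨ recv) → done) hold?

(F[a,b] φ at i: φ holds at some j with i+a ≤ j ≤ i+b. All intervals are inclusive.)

Evaluate at each i in [0,3]:
  i=0: ✓ (witness j=0)
  i=1: ✓ (witness j=2)
  i=2: ✓ (witness j=2)
  i=3: ✓ (witness j=5)
Positions where it holds: {0, 1, 2, 3} → 4.

4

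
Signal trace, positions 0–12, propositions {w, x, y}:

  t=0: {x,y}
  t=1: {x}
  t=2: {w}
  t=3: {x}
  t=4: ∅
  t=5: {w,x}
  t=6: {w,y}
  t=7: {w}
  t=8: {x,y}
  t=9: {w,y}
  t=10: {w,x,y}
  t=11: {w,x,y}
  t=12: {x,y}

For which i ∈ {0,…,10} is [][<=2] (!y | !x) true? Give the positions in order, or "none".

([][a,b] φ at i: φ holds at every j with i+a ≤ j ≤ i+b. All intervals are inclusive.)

Evaluate at each i in [0,10]:
  i=0: ✗ (fails at j=0)
  i=1: ✓ (all of [1,3])
  i=2: ✓ (all of [2,4])
  i=3: ✓ (all of [3,5])
  i=4: ✓ (all of [4,6])
  i=5: ✓ (all of [5,7])
  i=6: ✗ (fails at j=8)
  i=7: ✗ (fails at j=8)
  i=8: ✗ (fails at j=8)
  i=9: ✗ (fails at j=10)
  i=10: ✗ (fails at j=10)

1, 2, 3, 4, 5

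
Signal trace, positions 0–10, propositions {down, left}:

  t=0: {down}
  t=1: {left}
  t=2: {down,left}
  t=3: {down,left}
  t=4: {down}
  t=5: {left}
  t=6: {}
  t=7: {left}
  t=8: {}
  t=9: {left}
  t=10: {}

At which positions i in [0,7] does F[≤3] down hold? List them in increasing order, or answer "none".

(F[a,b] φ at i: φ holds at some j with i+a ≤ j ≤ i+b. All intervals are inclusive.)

Evaluate at each i in [0,7]:
  i=0: ✓ (witness j=0)
  i=1: ✓ (witness j=2)
  i=2: ✓ (witness j=2)
  i=3: ✓ (witness j=3)
  i=4: ✓ (witness j=4)
  i=5: ✗ (none in [5,8])
  i=6: ✗ (none in [6,9])
  i=7: ✗ (none in [7,10])

0, 1, 2, 3, 4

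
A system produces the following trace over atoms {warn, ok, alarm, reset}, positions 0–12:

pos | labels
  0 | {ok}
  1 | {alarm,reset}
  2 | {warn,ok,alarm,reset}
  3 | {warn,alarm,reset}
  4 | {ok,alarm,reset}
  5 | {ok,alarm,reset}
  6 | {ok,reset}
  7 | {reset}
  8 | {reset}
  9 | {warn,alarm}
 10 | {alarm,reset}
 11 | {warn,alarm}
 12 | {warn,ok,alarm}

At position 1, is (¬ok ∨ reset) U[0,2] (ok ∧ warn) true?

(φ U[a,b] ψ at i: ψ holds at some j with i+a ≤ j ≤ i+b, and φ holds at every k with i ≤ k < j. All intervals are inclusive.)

Need some j in [1,3] with (ok ∧ warn), and (¬ok ∨ reset) at every k in [1,j-1].
  j=1: (ok ∧ warn) false.
  j=2: (ok ∧ warn) holds; (¬ok ∨ reset) holds at every k in [1,1] → satisfied.

Yes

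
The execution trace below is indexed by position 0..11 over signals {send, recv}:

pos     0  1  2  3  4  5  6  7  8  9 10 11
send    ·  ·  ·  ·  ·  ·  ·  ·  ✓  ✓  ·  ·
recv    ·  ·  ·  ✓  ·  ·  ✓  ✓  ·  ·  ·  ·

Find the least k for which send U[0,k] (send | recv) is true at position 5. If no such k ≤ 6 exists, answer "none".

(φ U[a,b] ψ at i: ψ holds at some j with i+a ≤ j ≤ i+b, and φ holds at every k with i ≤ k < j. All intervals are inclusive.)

none

Need earliest j ≥ 5 with (send | recv), and send at every k in [5,j-1].
  j=5: rhs fails.
  j=6: rhs holds but lhs fails at k=5.
  j=7: rhs holds but lhs fails at k=5.
  j=8: rhs holds but lhs fails at k=5.
  j=9: rhs holds but lhs fails at k=5.
  j=10: rhs fails.
  j=11: rhs fails.
No witness within the range → none.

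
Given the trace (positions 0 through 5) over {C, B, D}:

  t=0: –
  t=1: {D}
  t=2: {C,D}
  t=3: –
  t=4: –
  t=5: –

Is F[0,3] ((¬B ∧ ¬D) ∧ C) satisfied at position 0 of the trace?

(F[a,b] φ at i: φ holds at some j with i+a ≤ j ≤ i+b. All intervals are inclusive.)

Check ((¬B ∧ ¬D) ∧ C) at each j in [0,3]:
  j=0: false
  j=1: false
  j=2: false
  j=3: false
No position in the window satisfies it → formula fails.

No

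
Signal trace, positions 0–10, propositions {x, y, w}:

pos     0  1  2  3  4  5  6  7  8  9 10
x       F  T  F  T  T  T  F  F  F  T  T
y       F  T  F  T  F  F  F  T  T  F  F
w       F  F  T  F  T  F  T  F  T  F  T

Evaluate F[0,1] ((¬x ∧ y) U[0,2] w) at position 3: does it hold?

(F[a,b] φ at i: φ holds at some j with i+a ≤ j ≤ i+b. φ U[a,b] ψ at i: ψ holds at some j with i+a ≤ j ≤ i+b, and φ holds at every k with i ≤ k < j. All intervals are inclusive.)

True

Check ((¬x ∧ y) U[0,2] w) at each j in [3,4]:
  j=3: fails
  j=4: holds
Found at j=4 → formula holds.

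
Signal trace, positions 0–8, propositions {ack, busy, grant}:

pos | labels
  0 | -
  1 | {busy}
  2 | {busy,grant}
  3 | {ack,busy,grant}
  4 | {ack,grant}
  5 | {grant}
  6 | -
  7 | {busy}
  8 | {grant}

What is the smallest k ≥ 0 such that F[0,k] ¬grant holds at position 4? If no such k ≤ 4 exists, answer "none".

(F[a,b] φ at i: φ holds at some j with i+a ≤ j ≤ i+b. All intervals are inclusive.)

Scan j = 4,5,… for ¬grant:
  j=4: fails
  j=5: fails
  j=6: holds
First hit at j=6, so smallest k = 6-4 = 2.

2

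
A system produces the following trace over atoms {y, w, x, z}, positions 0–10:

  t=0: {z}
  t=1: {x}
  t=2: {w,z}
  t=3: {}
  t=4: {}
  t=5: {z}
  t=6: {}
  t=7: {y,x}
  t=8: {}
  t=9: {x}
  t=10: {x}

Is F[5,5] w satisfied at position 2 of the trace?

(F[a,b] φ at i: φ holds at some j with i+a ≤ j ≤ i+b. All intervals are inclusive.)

No

Check w at each j in [7,7]:
  j=7: false
No position in the window satisfies it → formula fails.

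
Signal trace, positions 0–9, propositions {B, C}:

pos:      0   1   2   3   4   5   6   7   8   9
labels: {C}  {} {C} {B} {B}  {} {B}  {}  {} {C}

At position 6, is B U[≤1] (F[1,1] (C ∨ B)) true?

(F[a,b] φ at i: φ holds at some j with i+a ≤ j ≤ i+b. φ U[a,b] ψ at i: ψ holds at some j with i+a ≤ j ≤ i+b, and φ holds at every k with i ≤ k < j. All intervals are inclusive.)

Need some j in [6,7] with F[1,1] (C ∨ B), and B at every k in [6,j-1].
  j=6: F[1,1] (C ∨ B) — fails (none in [7,7]).
  j=7: F[1,1] (C ∨ B) — fails (none in [8,8]).
No j in the window works → until fails.

False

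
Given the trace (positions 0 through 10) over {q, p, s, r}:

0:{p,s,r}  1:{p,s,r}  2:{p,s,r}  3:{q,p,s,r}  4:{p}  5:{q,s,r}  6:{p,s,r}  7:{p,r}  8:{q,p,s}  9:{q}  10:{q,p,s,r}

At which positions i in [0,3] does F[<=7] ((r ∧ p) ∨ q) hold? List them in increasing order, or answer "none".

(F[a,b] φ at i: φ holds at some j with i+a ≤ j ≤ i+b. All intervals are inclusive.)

Evaluate at each i in [0,3]:
  i=0: ✓ (witness j=0)
  i=1: ✓ (witness j=1)
  i=2: ✓ (witness j=2)
  i=3: ✓ (witness j=3)

0, 1, 2, 3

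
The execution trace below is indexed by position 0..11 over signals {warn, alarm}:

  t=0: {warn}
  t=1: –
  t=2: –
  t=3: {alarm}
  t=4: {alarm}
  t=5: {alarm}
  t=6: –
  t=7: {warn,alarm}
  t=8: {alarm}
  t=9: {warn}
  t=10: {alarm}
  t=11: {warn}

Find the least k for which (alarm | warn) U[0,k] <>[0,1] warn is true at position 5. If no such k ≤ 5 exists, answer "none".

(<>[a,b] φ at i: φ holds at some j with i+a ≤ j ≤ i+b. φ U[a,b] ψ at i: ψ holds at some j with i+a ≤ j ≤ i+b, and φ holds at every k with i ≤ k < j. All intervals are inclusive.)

1

Need earliest j ≥ 5 with <>[0,1] warn, and (alarm | warn) at every k in [5,j-1].
  j=5: rhs fails.
  j=6: rhs holds; lhs holds on [5,5]. k = 1.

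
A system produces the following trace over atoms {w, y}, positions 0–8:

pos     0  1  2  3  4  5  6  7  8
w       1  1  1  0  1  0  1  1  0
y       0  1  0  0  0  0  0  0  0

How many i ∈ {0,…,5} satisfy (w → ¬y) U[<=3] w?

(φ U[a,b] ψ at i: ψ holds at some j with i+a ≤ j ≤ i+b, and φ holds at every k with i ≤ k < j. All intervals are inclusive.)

Evaluate at each i in [0,5]:
  i=0: ✓ (rhs at j=0)
  i=1: ✓ (rhs at j=1)
  i=2: ✓ (rhs at j=2)
  i=3: ✓ (rhs at j=4; lhs holds on [3,3])
  i=4: ✓ (rhs at j=4)
  i=5: ✓ (rhs at j=6; lhs holds on [5,5])
Positions where it holds: {0, 1, 2, 3, 4, 5} → 6.

6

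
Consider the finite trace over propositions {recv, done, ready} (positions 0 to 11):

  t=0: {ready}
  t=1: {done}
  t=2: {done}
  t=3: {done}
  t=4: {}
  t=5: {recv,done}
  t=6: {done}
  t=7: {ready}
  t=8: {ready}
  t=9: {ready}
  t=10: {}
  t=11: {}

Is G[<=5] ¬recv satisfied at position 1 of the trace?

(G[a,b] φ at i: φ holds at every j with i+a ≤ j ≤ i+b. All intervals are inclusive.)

Check ¬recv at every j in [1,6]:
  j=1: true
  j=2: true
  j=3: true
  j=4: true
  j=5: false
  j=6: true
Fails at j=5 → formula fails.

No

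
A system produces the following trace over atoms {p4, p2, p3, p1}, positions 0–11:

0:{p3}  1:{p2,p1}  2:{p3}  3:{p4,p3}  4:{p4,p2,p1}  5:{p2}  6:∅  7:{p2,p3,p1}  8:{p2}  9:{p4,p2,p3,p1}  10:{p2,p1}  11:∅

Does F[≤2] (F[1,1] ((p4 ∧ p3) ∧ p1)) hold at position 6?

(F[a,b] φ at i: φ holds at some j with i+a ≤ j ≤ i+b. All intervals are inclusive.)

Check F[1,1] ((p4 ∧ p3) ∧ p1) at each j in [6,8]:
  j=6: fails (none in [7,7])
  j=7: fails (none in [8,8])
  j=8: holds (witness at 9)
Found at j=8 → formula holds.

Holds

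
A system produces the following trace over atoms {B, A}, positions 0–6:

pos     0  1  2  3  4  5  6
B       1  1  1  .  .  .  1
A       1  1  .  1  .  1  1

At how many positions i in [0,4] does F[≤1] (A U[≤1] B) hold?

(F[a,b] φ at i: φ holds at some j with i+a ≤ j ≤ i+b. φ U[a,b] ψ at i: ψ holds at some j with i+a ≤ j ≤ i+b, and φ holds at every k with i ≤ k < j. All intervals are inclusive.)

Evaluate at each i in [0,4]:
  i=0: ✓ (witness j=0)
  i=1: ✓ (witness j=1)
  i=2: ✓ (witness j=2)
  i=3: ✗ (none in [3,4])
  i=4: ✓ (witness j=5)
Positions where it holds: {0, 1, 2, 4} → 4.

4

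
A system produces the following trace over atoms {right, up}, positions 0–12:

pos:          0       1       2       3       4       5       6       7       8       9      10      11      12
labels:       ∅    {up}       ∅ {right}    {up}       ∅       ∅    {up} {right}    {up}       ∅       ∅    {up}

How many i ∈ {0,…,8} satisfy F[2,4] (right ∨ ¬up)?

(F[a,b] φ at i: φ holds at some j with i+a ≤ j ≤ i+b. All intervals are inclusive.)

Evaluate at each i in [0,8]:
  i=0: ✓ (witness j=2)
  i=1: ✓ (witness j=3)
  i=2: ✓ (witness j=5)
  i=3: ✓ (witness j=5)
  i=4: ✓ (witness j=6)
  i=5: ✓ (witness j=8)
  i=6: ✓ (witness j=8)
  i=7: ✓ (witness j=10)
  i=8: ✓ (witness j=10)
Positions where it holds: {0, 1, 2, 3, 4, 5, 6, 7, 8} → 9.

9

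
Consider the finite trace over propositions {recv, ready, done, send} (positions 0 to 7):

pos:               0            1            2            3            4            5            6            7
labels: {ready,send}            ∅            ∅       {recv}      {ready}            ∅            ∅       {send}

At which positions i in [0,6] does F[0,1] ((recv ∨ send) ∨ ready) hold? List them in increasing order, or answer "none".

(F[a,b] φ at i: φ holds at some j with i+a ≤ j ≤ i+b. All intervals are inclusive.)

0, 2, 3, 4, 6

Evaluate at each i in [0,6]:
  i=0: ✓ (witness j=0)
  i=1: ✗ (none in [1,2])
  i=2: ✓ (witness j=3)
  i=3: ✓ (witness j=3)
  i=4: ✓ (witness j=4)
  i=5: ✗ (none in [5,6])
  i=6: ✓ (witness j=7)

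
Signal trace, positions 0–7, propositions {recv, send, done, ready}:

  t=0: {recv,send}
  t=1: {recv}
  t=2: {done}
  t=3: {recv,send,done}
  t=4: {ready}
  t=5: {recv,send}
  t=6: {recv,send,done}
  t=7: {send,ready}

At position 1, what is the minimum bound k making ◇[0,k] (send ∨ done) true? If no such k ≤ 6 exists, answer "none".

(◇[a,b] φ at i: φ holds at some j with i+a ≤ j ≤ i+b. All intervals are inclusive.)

Scan j = 1,2,… for (send ∨ done):
  j=1: fails
  j=2: holds
First hit at j=2, so smallest k = 2-1 = 1.

1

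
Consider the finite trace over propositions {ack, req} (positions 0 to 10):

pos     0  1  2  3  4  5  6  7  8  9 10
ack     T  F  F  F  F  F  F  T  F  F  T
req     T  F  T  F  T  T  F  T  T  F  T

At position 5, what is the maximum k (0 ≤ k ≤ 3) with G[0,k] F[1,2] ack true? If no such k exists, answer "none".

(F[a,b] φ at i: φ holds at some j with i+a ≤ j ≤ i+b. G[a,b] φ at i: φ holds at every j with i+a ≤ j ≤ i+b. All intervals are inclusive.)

F[1,2] ack must hold from j=5 onward; find where it first fails.
  j=5: holds
  j=6: holds
  j=7: fails
Holds on [5,6], so largest k = 1.

1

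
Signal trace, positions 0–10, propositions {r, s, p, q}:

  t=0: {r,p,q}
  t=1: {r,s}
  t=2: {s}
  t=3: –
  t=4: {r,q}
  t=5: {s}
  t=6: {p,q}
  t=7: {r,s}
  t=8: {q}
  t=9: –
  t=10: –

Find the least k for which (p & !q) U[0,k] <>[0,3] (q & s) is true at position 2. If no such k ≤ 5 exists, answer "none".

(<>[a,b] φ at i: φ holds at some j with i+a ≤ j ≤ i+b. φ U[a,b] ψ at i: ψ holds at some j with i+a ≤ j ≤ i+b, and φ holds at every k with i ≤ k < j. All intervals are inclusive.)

none

Need earliest j ≥ 2 with <>[0,3] (q & s), and (p & !q) at every k in [2,j-1].
  j=2: rhs fails.
  j=3: rhs fails.
  j=4: rhs fails.
  j=5: rhs fails.
  j=6: rhs fails.
  j=7: rhs fails.
No witness within the range → none.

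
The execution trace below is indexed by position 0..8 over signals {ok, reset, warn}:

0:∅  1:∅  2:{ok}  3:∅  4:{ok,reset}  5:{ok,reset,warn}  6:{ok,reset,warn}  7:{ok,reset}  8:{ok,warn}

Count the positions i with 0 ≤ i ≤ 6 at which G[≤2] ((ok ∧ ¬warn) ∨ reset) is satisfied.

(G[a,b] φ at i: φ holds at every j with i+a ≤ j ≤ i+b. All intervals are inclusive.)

Evaluate at each i in [0,6]:
  i=0: ✗ (fails at j=0)
  i=1: ✗ (fails at j=1)
  i=2: ✗ (fails at j=3)
  i=3: ✗ (fails at j=3)
  i=4: ✓ (all of [4,6])
  i=5: ✓ (all of [5,7])
  i=6: ✗ (fails at j=8)
Positions where it holds: {4, 5} → 2.

2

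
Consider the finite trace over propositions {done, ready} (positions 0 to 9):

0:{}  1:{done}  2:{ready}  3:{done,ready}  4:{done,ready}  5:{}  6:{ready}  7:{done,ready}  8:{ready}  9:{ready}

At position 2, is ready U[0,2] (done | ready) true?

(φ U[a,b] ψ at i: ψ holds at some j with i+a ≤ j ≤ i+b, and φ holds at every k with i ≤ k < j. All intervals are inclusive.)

Need some j in [2,4] with (done | ready), and ready at every k in [2,j-1].
  j=2: (done | ready) holds; no prefix to check → satisfied.

True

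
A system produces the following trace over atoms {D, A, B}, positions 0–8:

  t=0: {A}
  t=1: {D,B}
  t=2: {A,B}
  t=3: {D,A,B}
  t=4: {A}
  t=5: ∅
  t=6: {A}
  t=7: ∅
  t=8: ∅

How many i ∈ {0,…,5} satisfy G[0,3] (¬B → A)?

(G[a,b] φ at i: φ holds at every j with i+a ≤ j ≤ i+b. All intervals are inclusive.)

2

Evaluate at each i in [0,5]:
  i=0: ✓ (all of [0,3])
  i=1: ✓ (all of [1,4])
  i=2: ✗ (fails at j=5)
  i=3: ✗ (fails at j=5)
  i=4: ✗ (fails at j=5)
  i=5: ✗ (fails at j=5)
Positions where it holds: {0, 1} → 2.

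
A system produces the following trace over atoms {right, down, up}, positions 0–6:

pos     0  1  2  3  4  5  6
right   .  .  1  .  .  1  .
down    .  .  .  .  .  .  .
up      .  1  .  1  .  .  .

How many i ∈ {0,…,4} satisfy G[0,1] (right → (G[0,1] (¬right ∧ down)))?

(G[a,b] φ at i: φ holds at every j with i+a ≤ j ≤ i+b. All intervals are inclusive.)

2

Evaluate at each i in [0,4]:
  i=0: ✓ (all of [0,1])
  i=1: ✗ (fails at j=2)
  i=2: ✗ (fails at j=2)
  i=3: ✓ (all of [3,4])
  i=4: ✗ (fails at j=5)
Positions where it holds: {0, 3} → 2.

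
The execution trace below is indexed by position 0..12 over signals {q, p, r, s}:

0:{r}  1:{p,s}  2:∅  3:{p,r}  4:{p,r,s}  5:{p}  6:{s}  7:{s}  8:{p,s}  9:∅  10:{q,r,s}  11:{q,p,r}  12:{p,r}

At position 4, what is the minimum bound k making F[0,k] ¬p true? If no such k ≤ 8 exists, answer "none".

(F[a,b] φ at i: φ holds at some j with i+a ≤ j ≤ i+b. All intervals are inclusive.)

2

Scan j = 4,5,… for ¬p:
  j=4: fails
  j=5: fails
  j=6: holds
First hit at j=6, so smallest k = 6-4 = 2.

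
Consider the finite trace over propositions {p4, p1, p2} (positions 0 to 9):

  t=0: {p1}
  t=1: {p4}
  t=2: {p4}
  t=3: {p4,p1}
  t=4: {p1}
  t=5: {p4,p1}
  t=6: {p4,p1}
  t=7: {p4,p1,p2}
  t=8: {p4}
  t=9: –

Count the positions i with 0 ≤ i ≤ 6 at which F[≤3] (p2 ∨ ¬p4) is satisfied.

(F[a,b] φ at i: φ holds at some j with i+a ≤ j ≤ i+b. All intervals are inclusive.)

Evaluate at each i in [0,6]:
  i=0: ✓ (witness j=0)
  i=1: ✓ (witness j=4)
  i=2: ✓ (witness j=4)
  i=3: ✓ (witness j=4)
  i=4: ✓ (witness j=4)
  i=5: ✓ (witness j=7)
  i=6: ✓ (witness j=7)
Positions where it holds: {0, 1, 2, 3, 4, 5, 6} → 7.

7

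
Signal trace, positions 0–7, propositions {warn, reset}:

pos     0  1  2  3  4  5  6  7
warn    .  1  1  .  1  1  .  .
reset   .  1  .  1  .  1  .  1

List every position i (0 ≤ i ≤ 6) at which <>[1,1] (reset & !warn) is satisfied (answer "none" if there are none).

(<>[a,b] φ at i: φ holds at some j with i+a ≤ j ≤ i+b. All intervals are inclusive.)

Evaluate at each i in [0,6]:
  i=0: ✗ (none in [1,1])
  i=1: ✗ (none in [2,2])
  i=2: ✓ (witness j=3)
  i=3: ✗ (none in [4,4])
  i=4: ✗ (none in [5,5])
  i=5: ✗ (none in [6,6])
  i=6: ✓ (witness j=7)

2, 6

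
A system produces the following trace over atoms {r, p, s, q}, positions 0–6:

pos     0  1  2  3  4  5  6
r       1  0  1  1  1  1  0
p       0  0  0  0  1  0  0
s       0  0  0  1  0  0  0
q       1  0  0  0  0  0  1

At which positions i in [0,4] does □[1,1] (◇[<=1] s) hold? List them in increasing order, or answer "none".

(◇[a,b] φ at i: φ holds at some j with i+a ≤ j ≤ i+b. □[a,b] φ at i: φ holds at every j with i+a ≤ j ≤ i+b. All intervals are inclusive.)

1, 2

Evaluate at each i in [0,4]:
  i=0: ✗ (fails at j=1)
  i=1: ✓ (all of [2,2])
  i=2: ✓ (all of [3,3])
  i=3: ✗ (fails at j=4)
  i=4: ✗ (fails at j=5)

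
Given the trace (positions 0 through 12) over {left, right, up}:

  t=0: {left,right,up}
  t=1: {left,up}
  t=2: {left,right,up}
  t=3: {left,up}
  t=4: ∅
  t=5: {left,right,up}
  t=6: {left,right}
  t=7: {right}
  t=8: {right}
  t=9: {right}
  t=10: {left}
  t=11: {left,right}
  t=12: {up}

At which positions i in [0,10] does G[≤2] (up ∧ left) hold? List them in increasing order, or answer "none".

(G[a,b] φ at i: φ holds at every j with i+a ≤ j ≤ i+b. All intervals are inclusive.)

Evaluate at each i in [0,10]:
  i=0: ✓ (all of [0,2])
  i=1: ✓ (all of [1,3])
  i=2: ✗ (fails at j=4)
  i=3: ✗ (fails at j=4)
  i=4: ✗ (fails at j=4)
  i=5: ✗ (fails at j=6)
  i=6: ✗ (fails at j=6)
  i=7: ✗ (fails at j=7)
  i=8: ✗ (fails at j=8)
  i=9: ✗ (fails at j=9)
  i=10: ✗ (fails at j=10)

0, 1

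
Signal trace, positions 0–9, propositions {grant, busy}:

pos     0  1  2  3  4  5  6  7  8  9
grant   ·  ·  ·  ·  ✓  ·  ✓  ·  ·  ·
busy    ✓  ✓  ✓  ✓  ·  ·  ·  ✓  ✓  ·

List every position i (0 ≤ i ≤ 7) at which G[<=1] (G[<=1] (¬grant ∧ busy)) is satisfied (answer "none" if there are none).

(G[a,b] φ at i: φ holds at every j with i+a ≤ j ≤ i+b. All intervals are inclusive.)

0, 1

Evaluate at each i in [0,7]:
  i=0: ✓ (all of [0,1])
  i=1: ✓ (all of [1,2])
  i=2: ✗ (fails at j=3)
  i=3: ✗ (fails at j=3)
  i=4: ✗ (fails at j=4)
  i=5: ✗ (fails at j=5)
  i=6: ✗ (fails at j=6)
  i=7: ✗ (fails at j=8)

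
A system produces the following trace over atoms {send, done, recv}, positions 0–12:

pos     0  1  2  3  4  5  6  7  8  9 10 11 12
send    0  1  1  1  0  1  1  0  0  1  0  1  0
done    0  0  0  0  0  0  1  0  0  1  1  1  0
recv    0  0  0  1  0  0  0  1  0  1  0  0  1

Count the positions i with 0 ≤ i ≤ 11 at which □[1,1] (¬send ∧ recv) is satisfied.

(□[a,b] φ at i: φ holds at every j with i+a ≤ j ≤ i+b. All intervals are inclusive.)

Evaluate at each i in [0,11]:
  i=0: ✗ (fails at j=1)
  i=1: ✗ (fails at j=2)
  i=2: ✗ (fails at j=3)
  i=3: ✗ (fails at j=4)
  i=4: ✗ (fails at j=5)
  i=5: ✗ (fails at j=6)
  i=6: ✓ (all of [7,7])
  i=7: ✗ (fails at j=8)
  i=8: ✗ (fails at j=9)
  i=9: ✗ (fails at j=10)
  i=10: ✗ (fails at j=11)
  i=11: ✓ (all of [12,12])
Positions where it holds: {6, 11} → 2.

2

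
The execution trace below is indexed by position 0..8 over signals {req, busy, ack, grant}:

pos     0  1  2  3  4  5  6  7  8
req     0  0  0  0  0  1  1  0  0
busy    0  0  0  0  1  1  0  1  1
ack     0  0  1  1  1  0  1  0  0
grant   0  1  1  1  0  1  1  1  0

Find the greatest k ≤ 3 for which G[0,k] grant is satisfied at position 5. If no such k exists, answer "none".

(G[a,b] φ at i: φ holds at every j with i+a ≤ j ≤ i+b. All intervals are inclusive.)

2

grant must hold from j=5 onward; find where it first fails.
  j=5: holds
  j=6: holds
  j=7: holds
  j=8: fails
Holds on [5,7], so largest k = 2.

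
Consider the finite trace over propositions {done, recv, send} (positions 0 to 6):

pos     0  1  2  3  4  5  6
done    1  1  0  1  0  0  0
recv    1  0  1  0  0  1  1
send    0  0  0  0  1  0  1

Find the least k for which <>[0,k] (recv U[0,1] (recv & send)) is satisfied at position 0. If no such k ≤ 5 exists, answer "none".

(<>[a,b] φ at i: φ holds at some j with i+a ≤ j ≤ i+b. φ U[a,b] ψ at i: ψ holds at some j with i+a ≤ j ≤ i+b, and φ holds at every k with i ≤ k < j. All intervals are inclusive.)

Scan j = 0,1,… for (recv U[0,1] (recv & send)):
  j=0: fails
  j=1: fails
  j=2: fails
  j=3: fails
  j=4: fails
  j=5: holds
First hit at j=5, so smallest k = 5-0 = 5.

5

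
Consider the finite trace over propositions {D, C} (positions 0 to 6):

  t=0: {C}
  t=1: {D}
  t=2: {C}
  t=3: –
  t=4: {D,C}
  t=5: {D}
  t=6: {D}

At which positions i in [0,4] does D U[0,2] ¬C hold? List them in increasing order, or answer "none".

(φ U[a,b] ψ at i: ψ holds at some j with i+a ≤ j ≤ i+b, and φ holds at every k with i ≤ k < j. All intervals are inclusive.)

1, 3, 4

Evaluate at each i in [0,4]:
  i=0: ✗ (lhs fails at k=0 before rhs at j=1)
  i=1: ✓ (rhs at j=1)
  i=2: ✗ (lhs fails at k=2 before rhs at j=3)
  i=3: ✓ (rhs at j=3)
  i=4: ✓ (rhs at j=5; lhs holds on [4,4])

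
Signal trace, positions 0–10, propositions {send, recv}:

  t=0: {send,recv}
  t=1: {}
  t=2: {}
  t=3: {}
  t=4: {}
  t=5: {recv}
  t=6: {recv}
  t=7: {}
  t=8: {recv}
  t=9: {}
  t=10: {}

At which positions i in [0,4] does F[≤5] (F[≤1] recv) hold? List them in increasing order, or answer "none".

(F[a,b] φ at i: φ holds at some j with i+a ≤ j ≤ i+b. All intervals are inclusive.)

Evaluate at each i in [0,4]:
  i=0: ✓ (witness j=0)
  i=1: ✓ (witness j=4)
  i=2: ✓ (witness j=4)
  i=3: ✓ (witness j=4)
  i=4: ✓ (witness j=4)

0, 1, 2, 3, 4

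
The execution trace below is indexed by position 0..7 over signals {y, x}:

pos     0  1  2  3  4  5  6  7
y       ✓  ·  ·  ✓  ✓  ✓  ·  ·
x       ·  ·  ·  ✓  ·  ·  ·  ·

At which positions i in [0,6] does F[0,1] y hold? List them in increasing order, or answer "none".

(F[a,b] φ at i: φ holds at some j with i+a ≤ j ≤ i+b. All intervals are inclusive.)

Evaluate at each i in [0,6]:
  i=0: ✓ (witness j=0)
  i=1: ✗ (none in [1,2])
  i=2: ✓ (witness j=3)
  i=3: ✓ (witness j=3)
  i=4: ✓ (witness j=4)
  i=5: ✓ (witness j=5)
  i=6: ✗ (none in [6,7])

0, 2, 3, 4, 5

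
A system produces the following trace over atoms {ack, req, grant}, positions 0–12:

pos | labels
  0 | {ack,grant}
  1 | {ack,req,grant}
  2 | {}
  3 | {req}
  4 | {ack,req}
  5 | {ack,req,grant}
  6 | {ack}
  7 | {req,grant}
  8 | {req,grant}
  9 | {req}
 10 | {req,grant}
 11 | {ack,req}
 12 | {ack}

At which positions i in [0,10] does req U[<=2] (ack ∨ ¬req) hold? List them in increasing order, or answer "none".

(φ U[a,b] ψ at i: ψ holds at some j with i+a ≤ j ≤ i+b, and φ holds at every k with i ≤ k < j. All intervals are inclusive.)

0, 1, 2, 3, 4, 5, 6, 9, 10

Evaluate at each i in [0,10]:
  i=0: ✓ (rhs at j=0)
  i=1: ✓ (rhs at j=1)
  i=2: ✓ (rhs at j=2)
  i=3: ✓ (rhs at j=4; lhs holds on [3,3])
  i=4: ✓ (rhs at j=4)
  i=5: ✓ (rhs at j=5)
  i=6: ✓ (rhs at j=6)
  i=7: ✗ (no rhs in [7,9])
  i=8: ✗ (no rhs in [8,10])
  i=9: ✓ (rhs at j=11; lhs holds on [9,10])
  i=10: ✓ (rhs at j=11; lhs holds on [10,10])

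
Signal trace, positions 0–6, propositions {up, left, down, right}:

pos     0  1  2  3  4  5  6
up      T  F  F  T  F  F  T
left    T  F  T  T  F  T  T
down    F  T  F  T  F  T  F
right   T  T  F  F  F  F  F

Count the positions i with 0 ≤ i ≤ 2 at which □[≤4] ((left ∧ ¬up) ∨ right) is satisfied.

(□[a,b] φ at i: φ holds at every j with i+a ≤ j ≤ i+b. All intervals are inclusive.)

0

Evaluate at each i in [0,2]:
  i=0: ✗ (fails at j=3)
  i=1: ✗ (fails at j=3)
  i=2: ✗ (fails at j=3)
Positions where it holds: {} → 0.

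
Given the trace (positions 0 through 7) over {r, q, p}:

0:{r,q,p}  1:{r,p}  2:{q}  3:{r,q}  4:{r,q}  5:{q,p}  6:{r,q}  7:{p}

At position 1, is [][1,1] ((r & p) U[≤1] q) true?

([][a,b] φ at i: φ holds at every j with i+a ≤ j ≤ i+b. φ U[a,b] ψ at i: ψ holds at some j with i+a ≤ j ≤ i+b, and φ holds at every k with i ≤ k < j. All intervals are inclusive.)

True

Check ((r & p) U[≤1] q) at every j in [2,2]:
  j=2: holds
All positions satisfy it → formula holds.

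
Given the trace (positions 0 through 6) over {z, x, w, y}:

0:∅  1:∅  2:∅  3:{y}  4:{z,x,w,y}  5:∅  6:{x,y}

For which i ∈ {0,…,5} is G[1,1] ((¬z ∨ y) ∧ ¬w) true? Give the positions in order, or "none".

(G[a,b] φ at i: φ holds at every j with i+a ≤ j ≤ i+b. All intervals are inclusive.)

Evaluate at each i in [0,5]:
  i=0: ✓ (all of [1,1])
  i=1: ✓ (all of [2,2])
  i=2: ✓ (all of [3,3])
  i=3: ✗ (fails at j=4)
  i=4: ✓ (all of [5,5])
  i=5: ✓ (all of [6,6])

0, 1, 2, 4, 5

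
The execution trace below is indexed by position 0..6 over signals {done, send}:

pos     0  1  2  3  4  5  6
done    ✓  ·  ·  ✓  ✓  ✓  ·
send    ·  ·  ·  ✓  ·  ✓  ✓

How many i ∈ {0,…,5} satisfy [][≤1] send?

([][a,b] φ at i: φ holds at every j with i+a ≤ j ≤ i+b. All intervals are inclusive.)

Evaluate at each i in [0,5]:
  i=0: ✗ (fails at j=0)
  i=1: ✗ (fails at j=1)
  i=2: ✗ (fails at j=2)
  i=3: ✗ (fails at j=4)
  i=4: ✗ (fails at j=4)
  i=5: ✓ (all of [5,6])
Positions where it holds: {5} → 1.

1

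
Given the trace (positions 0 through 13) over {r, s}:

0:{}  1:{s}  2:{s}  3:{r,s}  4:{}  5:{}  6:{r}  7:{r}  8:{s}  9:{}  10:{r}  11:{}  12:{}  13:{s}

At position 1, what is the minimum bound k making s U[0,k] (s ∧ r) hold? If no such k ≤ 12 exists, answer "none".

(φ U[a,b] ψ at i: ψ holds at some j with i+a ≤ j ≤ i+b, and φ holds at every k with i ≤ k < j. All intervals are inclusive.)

2

Need earliest j ≥ 1 with (s ∧ r), and s at every k in [1,j-1].
  j=1: rhs fails.
  j=2: rhs fails.
  j=3: rhs holds; lhs holds on [1,2]. k = 2.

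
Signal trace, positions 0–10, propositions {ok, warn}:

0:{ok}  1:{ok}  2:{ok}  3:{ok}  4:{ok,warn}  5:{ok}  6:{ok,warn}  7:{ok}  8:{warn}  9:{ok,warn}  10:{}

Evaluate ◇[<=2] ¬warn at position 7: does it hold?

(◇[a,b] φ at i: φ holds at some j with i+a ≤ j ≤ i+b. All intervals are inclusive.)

Holds

Check ¬warn at each j in [7,9]:
  j=7: true
  j=8: false
  j=9: false
Found at j=7 → formula holds.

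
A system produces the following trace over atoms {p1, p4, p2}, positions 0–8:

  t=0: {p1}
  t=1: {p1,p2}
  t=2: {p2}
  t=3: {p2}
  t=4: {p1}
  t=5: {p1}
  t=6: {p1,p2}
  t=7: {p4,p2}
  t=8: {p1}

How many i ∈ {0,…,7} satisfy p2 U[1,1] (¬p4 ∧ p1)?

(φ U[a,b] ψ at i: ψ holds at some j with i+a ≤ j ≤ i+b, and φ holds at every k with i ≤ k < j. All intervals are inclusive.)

2

Evaluate at each i in [0,7]:
  i=0: ✗ (lhs fails at k=0 before rhs at j=1)
  i=1: ✗ (no rhs in [2,2])
  i=2: ✗ (no rhs in [3,3])
  i=3: ✓ (rhs at j=4; lhs holds on [3,3])
  i=4: ✗ (lhs fails at k=4 before rhs at j=5)
  i=5: ✗ (lhs fails at k=5 before rhs at j=6)
  i=6: ✗ (no rhs in [7,7])
  i=7: ✓ (rhs at j=8; lhs holds on [7,7])
Positions where it holds: {3, 7} → 2.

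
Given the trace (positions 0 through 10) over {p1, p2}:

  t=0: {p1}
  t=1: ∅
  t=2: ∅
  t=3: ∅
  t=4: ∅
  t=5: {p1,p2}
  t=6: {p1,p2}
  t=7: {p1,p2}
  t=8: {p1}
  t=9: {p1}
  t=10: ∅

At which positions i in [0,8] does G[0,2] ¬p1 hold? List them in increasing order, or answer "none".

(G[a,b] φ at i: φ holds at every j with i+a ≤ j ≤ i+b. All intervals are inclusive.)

1, 2

Evaluate at each i in [0,8]:
  i=0: ✗ (fails at j=0)
  i=1: ✓ (all of [1,3])
  i=2: ✓ (all of [2,4])
  i=3: ✗ (fails at j=5)
  i=4: ✗ (fails at j=5)
  i=5: ✗ (fails at j=5)
  i=6: ✗ (fails at j=6)
  i=7: ✗ (fails at j=7)
  i=8: ✗ (fails at j=8)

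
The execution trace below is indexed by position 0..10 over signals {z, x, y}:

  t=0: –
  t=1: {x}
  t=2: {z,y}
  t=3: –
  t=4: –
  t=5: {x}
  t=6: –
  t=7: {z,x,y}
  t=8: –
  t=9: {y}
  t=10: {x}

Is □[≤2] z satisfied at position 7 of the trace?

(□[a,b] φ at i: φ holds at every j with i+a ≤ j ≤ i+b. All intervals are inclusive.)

Check z at every j in [7,9]:
  j=7: true
  j=8: false
  j=9: false
Fails at j=8 → formula fails.

False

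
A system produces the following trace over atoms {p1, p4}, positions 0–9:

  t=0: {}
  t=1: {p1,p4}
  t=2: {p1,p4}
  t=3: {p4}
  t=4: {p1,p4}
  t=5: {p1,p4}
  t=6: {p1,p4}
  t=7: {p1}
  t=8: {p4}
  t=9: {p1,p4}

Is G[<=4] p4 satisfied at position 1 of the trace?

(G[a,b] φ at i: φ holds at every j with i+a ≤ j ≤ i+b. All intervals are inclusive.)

True

Check p4 at every j in [1,5]:
  j=1: true
  j=2: true
  j=3: true
  j=4: true
  j=5: true
All positions satisfy it → formula holds.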